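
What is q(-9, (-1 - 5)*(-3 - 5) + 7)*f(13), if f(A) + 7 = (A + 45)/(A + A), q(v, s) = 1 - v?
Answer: -620/13 ≈ -47.692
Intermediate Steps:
f(A) = -7 + (45 + A)/(2*A) (f(A) = -7 + (A + 45)/(A + A) = -7 + (45 + A)/((2*A)) = -7 + (45 + A)*(1/(2*A)) = -7 + (45 + A)/(2*A))
q(-9, (-1 - 5)*(-3 - 5) + 7)*f(13) = (1 - 1*(-9))*((½)*(45 - 13*13)/13) = (1 + 9)*((½)*(1/13)*(45 - 169)) = 10*((½)*(1/13)*(-124)) = 10*(-62/13) = -620/13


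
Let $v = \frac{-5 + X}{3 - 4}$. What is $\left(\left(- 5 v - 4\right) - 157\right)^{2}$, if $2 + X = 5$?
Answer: $29241$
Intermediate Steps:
$X = 3$ ($X = -2 + 5 = 3$)
$v = 2$ ($v = \frac{-5 + 3}{3 - 4} = - \frac{2}{-1} = \left(-2\right) \left(-1\right) = 2$)
$\left(\left(- 5 v - 4\right) - 157\right)^{2} = \left(\left(\left(-5\right) 2 - 4\right) - 157\right)^{2} = \left(\left(-10 - 4\right) - 157\right)^{2} = \left(-14 - 157\right)^{2} = \left(-171\right)^{2} = 29241$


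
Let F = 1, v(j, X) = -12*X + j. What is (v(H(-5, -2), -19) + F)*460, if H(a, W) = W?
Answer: 104420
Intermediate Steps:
v(j, X) = j - 12*X
(v(H(-5, -2), -19) + F)*460 = ((-2 - 12*(-19)) + 1)*460 = ((-2 + 228) + 1)*460 = (226 + 1)*460 = 227*460 = 104420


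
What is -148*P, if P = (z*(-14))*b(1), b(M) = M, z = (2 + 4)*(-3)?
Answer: -37296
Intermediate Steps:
z = -18 (z = 6*(-3) = -18)
P = 252 (P = -18*(-14)*1 = 252*1 = 252)
-148*P = -148*252 = -37296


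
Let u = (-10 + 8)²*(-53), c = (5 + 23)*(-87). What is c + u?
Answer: -2648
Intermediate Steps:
c = -2436 (c = 28*(-87) = -2436)
u = -212 (u = (-2)²*(-53) = 4*(-53) = -212)
c + u = -2436 - 212 = -2648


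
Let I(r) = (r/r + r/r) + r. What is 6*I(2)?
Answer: 24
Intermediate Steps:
I(r) = 2 + r (I(r) = (1 + 1) + r = 2 + r)
6*I(2) = 6*(2 + 2) = 6*4 = 24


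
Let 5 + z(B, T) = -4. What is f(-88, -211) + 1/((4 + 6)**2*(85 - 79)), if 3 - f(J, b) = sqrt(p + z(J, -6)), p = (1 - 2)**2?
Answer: 1801/600 - 2*I*sqrt(2) ≈ 3.0017 - 2.8284*I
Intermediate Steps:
z(B, T) = -9 (z(B, T) = -5 - 4 = -9)
p = 1 (p = (-1)**2 = 1)
f(J, b) = 3 - 2*I*sqrt(2) (f(J, b) = 3 - sqrt(1 - 9) = 3 - sqrt(-8) = 3 - 2*I*sqrt(2))
f(-88, -211) + 1/((4 + 6)**2*(85 - 79)) = (3 - 2*I*sqrt(2)) + 1/((4 + 6)**2*(85 - 79)) = (3 - 2*I*sqrt(2)) + 1/(10**2*6) = (3 - 2*I*sqrt(2)) + 1/(100*6) = (3 - 2*I*sqrt(2)) + 1/600 = 1801/600 - 2*I*sqrt(2)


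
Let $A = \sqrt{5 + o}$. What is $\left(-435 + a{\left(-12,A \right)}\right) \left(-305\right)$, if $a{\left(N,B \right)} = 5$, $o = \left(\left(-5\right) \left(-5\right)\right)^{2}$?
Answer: $131150$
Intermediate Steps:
$o = 625$ ($o = 25^{2} = 625$)
$A = 3 \sqrt{70}$ ($A = \sqrt{5 + 625} = \sqrt{630} = 3 \sqrt{70} \approx 25.1$)
$\left(-435 + a{\left(-12,A \right)}\right) \left(-305\right) = \left(-435 + 5\right) \left(-305\right) = \left(-430\right) \left(-305\right) = 131150$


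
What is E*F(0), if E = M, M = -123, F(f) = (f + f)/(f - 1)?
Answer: 0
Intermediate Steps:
F(f) = 2*f/(-1 + f) (F(f) = (2*f)/(-1 + f) = 2*f/(-1 + f))
E = -123
E*F(0) = -246*0/(-1 + 0) = -246*0/(-1) = -246*0*(-1) = -123*0 = 0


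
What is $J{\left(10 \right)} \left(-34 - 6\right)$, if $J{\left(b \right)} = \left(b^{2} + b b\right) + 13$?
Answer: $-8520$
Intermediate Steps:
$J{\left(b \right)} = 13 + 2 b^{2}$ ($J{\left(b \right)} = \left(b^{2} + b^{2}\right) + 13 = 2 b^{2} + 13 = 13 + 2 b^{2}$)
$J{\left(10 \right)} \left(-34 - 6\right) = \left(13 + 2 \cdot 10^{2}\right) \left(-34 - 6\right) = \left(13 + 2 \cdot 100\right) \left(-40\right) = \left(13 + 200\right) \left(-40\right) = 213 \left(-40\right) = -8520$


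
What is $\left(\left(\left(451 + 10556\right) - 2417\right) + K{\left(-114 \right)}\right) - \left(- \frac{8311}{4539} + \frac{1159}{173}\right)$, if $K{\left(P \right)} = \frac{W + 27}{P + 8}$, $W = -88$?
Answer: $\frac{714641476259}{83236182} \approx 8585.7$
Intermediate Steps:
$K{\left(P \right)} = - \frac{61}{8 + P}$ ($K{\left(P \right)} = \frac{-88 + 27}{P + 8} = - \frac{61}{8 + P}$)
$\left(\left(\left(451 + 10556\right) - 2417\right) + K{\left(-114 \right)}\right) - \left(- \frac{8311}{4539} + \frac{1159}{173}\right) = \left(\left(\left(451 + 10556\right) - 2417\right) - \frac{61}{8 - 114}\right) - \left(- \frac{8311}{4539} + \frac{1159}{173}\right) = \left(\left(11007 - 2417\right) - \frac{61}{-106}\right) - \frac{3822898}{785247} = \left(8590 - - \frac{61}{106}\right) + \left(- \frac{1159}{173} + \frac{8311}{4539}\right) = \left(8590 + \frac{61}{106}\right) - \frac{3822898}{785247} = \frac{910601}{106} - \frac{3822898}{785247} = \frac{714641476259}{83236182}$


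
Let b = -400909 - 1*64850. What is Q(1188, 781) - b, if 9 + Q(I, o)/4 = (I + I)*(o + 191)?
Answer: 9703611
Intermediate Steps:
Q(I, o) = -36 + 8*I*(191 + o) (Q(I, o) = -36 + 4*((I + I)*(o + 191)) = -36 + 4*((2*I)*(191 + o)) = -36 + 4*(2*I*(191 + o)) = -36 + 8*I*(191 + o))
b = -465759 (b = -400909 - 64850 = -465759)
Q(1188, 781) - b = (-36 + 1528*1188 + 8*1188*781) - 1*(-465759) = (-36 + 1815264 + 7422624) + 465759 = 9237852 + 465759 = 9703611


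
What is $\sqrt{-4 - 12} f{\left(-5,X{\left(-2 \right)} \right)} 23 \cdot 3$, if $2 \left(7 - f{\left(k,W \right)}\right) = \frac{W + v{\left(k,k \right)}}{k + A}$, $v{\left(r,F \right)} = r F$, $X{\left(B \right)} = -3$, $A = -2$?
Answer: $\frac{16560 i}{7} \approx 2365.7 i$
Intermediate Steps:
$v{\left(r,F \right)} = F r$
$f{\left(k,W \right)} = 7 - \frac{W + k^{2}}{2 \left(-2 + k\right)}$ ($f{\left(k,W \right)} = 7 - \frac{\left(W + k k\right) \frac{1}{k - 2}}{2} = 7 - \frac{\left(W + k^{2}\right) \frac{1}{-2 + k}}{2} = 7 - \frac{\frac{1}{-2 + k} \left(W + k^{2}\right)}{2} = 7 - \frac{W + k^{2}}{2 \left(-2 + k\right)}$)
$\sqrt{-4 - 12} f{\left(-5,X{\left(-2 \right)} \right)} 23 \cdot 3 = \sqrt{-4 - 12} \frac{-28 - -3 - \left(-5\right)^{2} + 14 \left(-5\right)}{2 \left(-2 - 5\right)} 23 \cdot 3 = \sqrt{-16} \frac{-28 + 3 - 25 - 70}{2 \left(-7\right)} 23 \cdot 3 = 4 i \frac{1}{2} \left(- \frac{1}{7}\right) \left(-28 + 3 - 25 - 70\right) 23 \cdot 3 = 4 i \frac{1}{2} \left(- \frac{1}{7}\right) \left(-120\right) 23 \cdot 3 = 4 i \frac{60}{7} \cdot 23 \cdot 3 = \frac{240 i}{7} \cdot 23 \cdot 3 = \frac{5520 i}{7} \cdot 3 = \frac{16560 i}{7}$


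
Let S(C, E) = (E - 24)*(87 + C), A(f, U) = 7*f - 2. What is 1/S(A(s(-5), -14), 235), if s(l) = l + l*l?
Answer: 1/47475 ≈ 2.1064e-5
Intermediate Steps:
s(l) = l + l²
A(f, U) = -2 + 7*f
S(C, E) = (-24 + E)*(87 + C)
1/S(A(s(-5), -14), 235) = 1/(-2088 - 24*(-2 + 7*(-5*(1 - 5))) + 87*235 + (-2 + 7*(-5*(1 - 5)))*235) = 1/(-2088 - 24*(-2 + 7*(-5*(-4))) + 20445 + (-2 + 7*(-5*(-4)))*235) = 1/(-2088 - 24*(-2 + 7*20) + 20445 + (-2 + 7*20)*235) = 1/(-2088 - 24*(-2 + 140) + 20445 + (-2 + 140)*235) = 1/(-2088 - 24*138 + 20445 + 138*235) = 1/(-2088 - 3312 + 20445 + 32430) = 1/47475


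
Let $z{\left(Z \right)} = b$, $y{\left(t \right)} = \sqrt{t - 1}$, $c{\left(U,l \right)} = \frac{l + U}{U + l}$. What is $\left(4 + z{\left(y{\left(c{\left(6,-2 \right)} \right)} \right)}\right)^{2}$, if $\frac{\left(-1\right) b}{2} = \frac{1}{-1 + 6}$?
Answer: $\frac{324}{25} \approx 12.96$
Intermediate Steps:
$c{\left(U,l \right)} = 1$ ($c{\left(U,l \right)} = \frac{U + l}{U + l} = 1$)
$b = - \frac{2}{5}$ ($b = - \frac{2}{-1 + 6} = - \frac{2}{5} \approx -0.4$)
$y{\left(t \right)} = \sqrt{-1 + t}$
$z{\left(Z \right)} = - \frac{2}{5}$
$\left(4 + z{\left(y{\left(c{\left(6,-2 \right)} \right)} \right)}\right)^{2} = \left(4 - \frac{2}{5}\right)^{2} = \left(\frac{18}{5}\right)^{2} = \frac{324}{25}$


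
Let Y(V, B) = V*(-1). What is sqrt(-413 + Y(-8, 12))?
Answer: 9*I*sqrt(5) ≈ 20.125*I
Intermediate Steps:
Y(V, B) = -V
sqrt(-413 + Y(-8, 12)) = sqrt(-413 - 1*(-8)) = sqrt(-413 + 8) = sqrt(-405) = 9*I*sqrt(5)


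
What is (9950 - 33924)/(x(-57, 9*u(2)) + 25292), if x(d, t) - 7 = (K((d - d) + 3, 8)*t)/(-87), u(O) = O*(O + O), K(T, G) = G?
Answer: -695246/733479 ≈ -0.94787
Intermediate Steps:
u(O) = 2*O² (u(O) = O*(2*O) = 2*O²)
x(d, t) = 7 - 8*t/87 (x(d, t) = 7 + (8*t)/(-87) = 7 + (8*t)*(-1/87) = 7 - 8*t/87)
(9950 - 33924)/(x(-57, 9*u(2)) + 25292) = (9950 - 33924)/((7 - 24*2*2²/29) + 25292) = -23974/((7 - 24*2*4/29) + 25292) = -23974/((7 - 24*8/29) + 25292) = -23974/((7 - 8/87*72) + 25292) = -23974/((7 - 192/29) + 25292) = -23974/(11/29 + 25292) = -23974/733479/29 = -23974*29/733479 = -695246/733479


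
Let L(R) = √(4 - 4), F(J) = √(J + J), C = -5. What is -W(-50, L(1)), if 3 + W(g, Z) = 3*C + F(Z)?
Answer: 18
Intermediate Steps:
F(J) = √2*√J (F(J) = √(2*J) = √2*√J)
L(R) = 0 (L(R) = √0 = 0)
W(g, Z) = -18 + √2*√Z (W(g, Z) = -3 + (3*(-5) + √2*√Z) = -3 + (-15 + √2*√Z) = -18 + √2*√Z)
-W(-50, L(1)) = -(-18 + √2*√0) = -(-18 + √2*0) = -(-18 + 0) = -1*(-18) = 18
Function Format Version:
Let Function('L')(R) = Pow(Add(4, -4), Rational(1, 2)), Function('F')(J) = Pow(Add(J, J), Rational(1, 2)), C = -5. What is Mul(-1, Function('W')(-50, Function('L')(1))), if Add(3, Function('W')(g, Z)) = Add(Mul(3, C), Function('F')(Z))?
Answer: 18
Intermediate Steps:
Function('F')(J) = Mul(Pow(2, Rational(1, 2)), Pow(J, Rational(1, 2))) (Function('F')(J) = Pow(Mul(2, J), Rational(1, 2)) = Mul(Pow(2, Rational(1, 2)), Pow(J, Rational(1, 2))))
Function('L')(R) = 0 (Function('L')(R) = Pow(0, Rational(1, 2)) = 0)
Function('W')(g, Z) = Add(-18, Mul(Pow(2, Rational(1, 2)), Pow(Z, Rational(1, 2)))) (Function('W')(g, Z) = Add(-3, Add(Mul(3, -5), Mul(Pow(2, Rational(1, 2)), Pow(Z, Rational(1, 2))))) = Add(-3, Add(-15, Mul(Pow(2, Rational(1, 2)), Pow(Z, Rational(1, 2))))) = Add(-18, Mul(Pow(2, Rational(1, 2)), Pow(Z, Rational(1, 2)))))
Mul(-1, Function('W')(-50, Function('L')(1))) = Mul(-1, Add(-18, Mul(Pow(2, Rational(1, 2)), Pow(0, Rational(1, 2))))) = Mul(-1, Add(-18, Mul(Pow(2, Rational(1, 2)), 0))) = Mul(-1, Add(-18, 0)) = Mul(-1, -18) = 18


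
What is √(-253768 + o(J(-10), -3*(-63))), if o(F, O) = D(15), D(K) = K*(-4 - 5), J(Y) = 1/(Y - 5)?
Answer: I*√253903 ≈ 503.89*I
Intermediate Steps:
J(Y) = 1/(-5 + Y)
D(K) = -9*K (D(K) = K*(-9) = -9*K)
o(F, O) = -135 (o(F, O) = -9*15 = -135)
√(-253768 + o(J(-10), -3*(-63))) = √(-253768 - 135) = √(-253903) = I*√253903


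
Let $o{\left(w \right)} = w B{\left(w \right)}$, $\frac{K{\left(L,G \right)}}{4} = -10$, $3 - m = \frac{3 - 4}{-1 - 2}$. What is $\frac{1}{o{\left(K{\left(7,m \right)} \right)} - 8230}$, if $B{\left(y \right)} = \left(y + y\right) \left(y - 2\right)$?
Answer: $- \frac{1}{142630} \approx -7.0111 \cdot 10^{-6}$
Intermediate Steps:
$B{\left(y \right)} = 2 y \left(-2 + y\right)$
$m = \frac{8}{3}$ ($m = 3 - \frac{3 - 4}{-1 - 2} = 3 - - \frac{1}{-3} = 3 - \left(-1\right) \left(- \frac{1}{3}\right) = 3 - \frac{1}{3} = \frac{8}{3} \approx 2.6667$)
$K{\left(L,G \right)} = -40$ ($K{\left(L,G \right)} = 4 \left(-10\right) = -40$)
$o{\left(w \right)} = 2 w^{2} \left(-2 + w\right)$ ($o{\left(w \right)} = w 2 w \left(-2 + w\right) = 2 w^{2} \left(-2 + w\right)$)
$\frac{1}{o{\left(K{\left(7,m \right)} \right)} - 8230} = \frac{1}{2 \left(-40\right)^{2} \left(-2 - 40\right) - 8230} = \frac{1}{2 \cdot 1600 \left(-42\right) - 8230} = \frac{1}{-134400 - 8230} = \frac{1}{-142630} = - \frac{1}{142630}$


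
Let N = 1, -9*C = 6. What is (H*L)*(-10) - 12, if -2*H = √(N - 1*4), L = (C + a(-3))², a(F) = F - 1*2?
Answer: -12 + 1445*I*√3/9 ≈ -12.0 + 278.09*I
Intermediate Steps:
C = -⅔ (C = -⅑*6 = -⅔ ≈ -0.66667)
a(F) = -2 + F (a(F) = F - 2 = -2 + F)
L = 289/9 (L = (-⅔ + (-2 - 3))² = (-⅔ - 5)² = (-17/3)² = 289/9 ≈ 32.111)
H = -I*√3/2 (H = -√(1 - 1*4)/2 = -√(1 - 4)/2 = -I*√3/2 ≈ -0.86602*I)
(H*L)*(-10) - 12 = (-I*√3/2*(289/9))*(-10) - 12 = -289*I*√3/18*(-10) - 12 = 1445*I*√3/9 - 12 = -12 + 1445*I*√3/9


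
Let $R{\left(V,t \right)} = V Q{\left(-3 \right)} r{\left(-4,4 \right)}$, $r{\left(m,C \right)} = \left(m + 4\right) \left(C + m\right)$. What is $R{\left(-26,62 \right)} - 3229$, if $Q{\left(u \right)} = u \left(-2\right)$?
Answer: $-3229$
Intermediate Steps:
$r{\left(m,C \right)} = \left(4 + m\right) \left(C + m\right)$
$Q{\left(u \right)} = - 2 u$
$R{\left(V,t \right)} = 0$ ($R{\left(V,t \right)} = V \left(\left(-2\right) \left(-3\right)\right) \left(\left(-4\right)^{2} + 4 \cdot 4 + 4 \left(-4\right) + 4 \left(-4\right)\right) = V 6 \left(16 + 16 - 16 - 16\right) = 6 V 0 = 0$)
$R{\left(-26,62 \right)} - 3229 = 0 - 3229 = -3229$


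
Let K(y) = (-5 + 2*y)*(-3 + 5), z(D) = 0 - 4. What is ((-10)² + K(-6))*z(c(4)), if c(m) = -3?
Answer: -264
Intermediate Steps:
z(D) = -4
K(y) = -10 + 4*y (K(y) = (-5 + 2*y)*2 = -10 + 4*y)
((-10)² + K(-6))*z(c(4)) = ((-10)² + (-10 + 4*(-6)))*(-4) = (100 + (-10 - 24))*(-4) = (100 - 34)*(-4) = 66*(-4) = -264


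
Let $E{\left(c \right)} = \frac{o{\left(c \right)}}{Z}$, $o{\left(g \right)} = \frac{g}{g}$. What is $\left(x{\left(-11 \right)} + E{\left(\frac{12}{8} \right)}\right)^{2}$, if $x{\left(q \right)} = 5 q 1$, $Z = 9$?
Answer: $\frac{244036}{81} \approx 3012.8$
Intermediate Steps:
$o{\left(g \right)} = 1$
$x{\left(q \right)} = 5 q$
$E{\left(c \right)} = \frac{1}{9}$ ($E{\left(c \right)} = 1 \cdot \frac{1}{9} = \frac{1}{9}$)
$\left(x{\left(-11 \right)} + E{\left(\frac{12}{8} \right)}\right)^{2} = \left(5 \left(-11\right) + \frac{1}{9}\right)^{2} = \left(-55 + \frac{1}{9}\right)^{2} = \left(- \frac{494}{9}\right)^{2} = \frac{244036}{81}$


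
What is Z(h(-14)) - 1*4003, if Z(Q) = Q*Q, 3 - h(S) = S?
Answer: -3714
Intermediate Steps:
h(S) = 3 - S
Z(Q) = Q**2
Z(h(-14)) - 1*4003 = (3 - 1*(-14))**2 - 1*4003 = (3 + 14)**2 - 4003 = 17**2 - 4003 = 289 - 4003 = -3714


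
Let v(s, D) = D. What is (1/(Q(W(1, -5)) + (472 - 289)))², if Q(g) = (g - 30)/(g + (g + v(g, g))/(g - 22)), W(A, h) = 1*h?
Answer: 625/22695696 ≈ 2.7538e-5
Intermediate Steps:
W(A, h) = h
Q(g) = (-30 + g)/(g + 2*g/(-22 + g)) (Q(g) = (g - 30)/(g + (g + g)/(g - 22)) = (-30 + g)/(g + (2*g)/(-22 + g)) = (-30 + g)/(g + 2*g/(-22 + g)))
(1/(Q(W(1, -5)) + (472 - 289)))² = (1/((660 + (-5)² - 52*(-5))/((-5)*(-20 - 5)) + (472 - 289)))² = (1/(-⅕*(660 + 25 + 260)/(-25) + 183))² = (1/(-⅕*(-1/25)*945 + 183))² = (1/(189/25 + 183))² = (1/(4764/25))² = (25/4764)² = 625/22695696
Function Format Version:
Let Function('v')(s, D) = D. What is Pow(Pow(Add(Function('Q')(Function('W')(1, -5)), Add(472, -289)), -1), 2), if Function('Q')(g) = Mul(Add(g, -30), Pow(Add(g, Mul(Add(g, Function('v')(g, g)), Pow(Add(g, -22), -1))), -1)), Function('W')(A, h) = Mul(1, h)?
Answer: Rational(625, 22695696) ≈ 2.7538e-5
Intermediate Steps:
Function('W')(A, h) = h
Function('Q')(g) = Mul(Pow(Add(g, Mul(2, g, Pow(Add(-22, g), -1))), -1), Add(-30, g)) (Function('Q')(g) = Mul(Add(g, -30), Pow(Add(g, Mul(Add(g, g), Pow(Add(g, -22), -1))), -1)) = Mul(Add(-30, g), Pow(Add(g, Mul(Mul(2, g), Pow(Add(-22, g), -1))), -1)) = Mul(Add(-30, g), Pow(Add(g, Mul(2, g, Pow(Add(-22, g), -1))), -1)) = Mul(Pow(Add(g, Mul(2, g, Pow(Add(-22, g), -1))), -1), Add(-30, g)))
Pow(Pow(Add(Function('Q')(Function('W')(1, -5)), Add(472, -289)), -1), 2) = Pow(Pow(Add(Mul(Pow(-5, -1), Pow(Add(-20, -5), -1), Add(660, Pow(-5, 2), Mul(-52, -5))), Add(472, -289)), -1), 2) = Pow(Pow(Add(Mul(Rational(-1, 5), Pow(-25, -1), Add(660, 25, 260)), 183), -1), 2) = Pow(Pow(Add(Mul(Rational(-1, 5), Rational(-1, 25), 945), 183), -1), 2) = Pow(Pow(Add(Rational(189, 25), 183), -1), 2) = Pow(Pow(Rational(4764, 25), -1), 2) = Pow(Rational(25, 4764), 2) = Rational(625, 22695696)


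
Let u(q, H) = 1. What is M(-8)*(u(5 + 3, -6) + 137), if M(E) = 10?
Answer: 1380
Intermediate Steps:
M(-8)*(u(5 + 3, -6) + 137) = 10*(1 + 137) = 10*138 = 1380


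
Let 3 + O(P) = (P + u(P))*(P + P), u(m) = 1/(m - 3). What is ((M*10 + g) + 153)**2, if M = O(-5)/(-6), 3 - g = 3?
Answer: 758641/144 ≈ 5268.3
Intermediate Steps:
u(m) = 1/(-3 + m)
g = 0 (g = 3 - 1*3 = 3 - 3 = 0)
O(P) = -3 + 2*P*(P + 1/(-3 + P)) (O(P) = -3 + (P + 1/(-3 + P))*(P + P) = -3 + (P + 1/(-3 + P))*(2*P) = -3 + 2*P*(P + 1/(-3 + P)))
M = -193/24 (M = ((2*(-5) + (-3 - 5)*(-3 + 2*(-5)**2))/(-3 - 5))/(-6) = ((-10 - 8*(-3 + 2*25))/(-8))*(-1/6) = -(-10 - 8*(-3 + 50))/8*(-1/6) = -(-10 - 8*47)/8*(-1/6) = -(-10 - 376)/8*(-1/6) = -1/8*(-386)*(-1/6) = (193/4)*(-1/6) = -193/24 ≈ -8.0417)
((M*10 + g) + 153)**2 = ((-193/24*10 + 0) + 153)**2 = ((-965/12 + 0) + 153)**2 = (-965/12 + 153)**2 = (871/12)**2 = 758641/144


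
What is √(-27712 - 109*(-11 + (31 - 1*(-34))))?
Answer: I*√33598 ≈ 183.3*I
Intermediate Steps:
√(-27712 - 109*(-11 + (31 - 1*(-34)))) = √(-27712 - 109*(-11 + (31 + 34))) = √(-27712 - 109*(-11 + 65)) = √(-27712 - 109*54) = √(-27712 - 5886) = √(-33598) = I*√33598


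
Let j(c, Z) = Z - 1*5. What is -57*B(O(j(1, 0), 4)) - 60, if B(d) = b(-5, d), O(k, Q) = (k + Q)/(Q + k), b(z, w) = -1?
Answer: -3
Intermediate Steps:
j(c, Z) = -5 + Z (j(c, Z) = Z - 5 = -5 + Z)
O(k, Q) = 1 (O(k, Q) = (Q + k)/(Q + k) = 1)
B(d) = -1
-57*B(O(j(1, 0), 4)) - 60 = -57*(-1) - 60 = 57 - 60 = -3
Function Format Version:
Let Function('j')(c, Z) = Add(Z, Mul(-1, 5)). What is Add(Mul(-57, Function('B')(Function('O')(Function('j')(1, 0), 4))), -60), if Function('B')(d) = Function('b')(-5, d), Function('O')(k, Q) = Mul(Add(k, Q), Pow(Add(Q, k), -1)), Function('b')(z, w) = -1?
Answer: -3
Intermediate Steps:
Function('j')(c, Z) = Add(-5, Z) (Function('j')(c, Z) = Add(Z, -5) = Add(-5, Z))
Function('O')(k, Q) = 1 (Function('O')(k, Q) = Mul(Add(Q, k), Pow(Add(Q, k), -1)) = 1)
Function('B')(d) = -1
Add(Mul(-57, Function('B')(Function('O')(Function('j')(1, 0), 4))), -60) = Add(Mul(-57, -1), -60) = Add(57, -60) = -3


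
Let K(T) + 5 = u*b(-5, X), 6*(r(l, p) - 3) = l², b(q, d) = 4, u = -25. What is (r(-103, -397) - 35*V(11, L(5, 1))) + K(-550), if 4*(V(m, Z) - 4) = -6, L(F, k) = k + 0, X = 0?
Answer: 4736/3 ≈ 1578.7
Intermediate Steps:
L(F, k) = k
V(m, Z) = 5/2 (V(m, Z) = 4 + (¼)*(-6) = 4 - 3/2 = 5/2)
r(l, p) = 3 + l²/6
K(T) = -105 (K(T) = -5 - 25*4 = -5 - 100 = -105)
(r(-103, -397) - 35*V(11, L(5, 1))) + K(-550) = ((3 + (⅙)*(-103)²) - 35*5/2) - 105 = ((3 + (⅙)*10609) - 175/2) - 105 = ((3 + 10609/6) - 175/2) - 105 = (10627/6 - 175/2) - 105 = 5051/3 - 105 = 4736/3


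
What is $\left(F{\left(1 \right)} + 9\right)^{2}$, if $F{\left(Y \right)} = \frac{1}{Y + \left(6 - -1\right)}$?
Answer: $\frac{5329}{64} \approx 83.266$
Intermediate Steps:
$F{\left(Y \right)} = \frac{1}{7 + Y}$ ($F{\left(Y \right)} = \frac{1}{Y + \left(6 + 1\right)} = \frac{1}{Y + 7} = \frac{1}{7 + Y}$)
$\left(F{\left(1 \right)} + 9\right)^{2} = \left(\frac{1}{7 + 1} + 9\right)^{2} = \left(\frac{1}{8} + 9\right)^{2} = \left(\frac{73}{8}\right)^{2} = \frac{5329}{64}$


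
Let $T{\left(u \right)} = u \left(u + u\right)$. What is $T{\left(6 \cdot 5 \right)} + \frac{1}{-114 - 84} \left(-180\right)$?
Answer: $\frac{19810}{11} \approx 1800.9$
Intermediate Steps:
$T{\left(u \right)} = 2 u^{2}$ ($T{\left(u \right)} = u 2 u = 2 u^{2}$)
$T{\left(6 \cdot 5 \right)} + \frac{1}{-114 - 84} \left(-180\right) = 2 \left(6 \cdot 5\right)^{2} + \frac{1}{-114 - 84} \left(-180\right) = 2 \cdot 30^{2} + \frac{1}{-198} \left(-180\right) = 2 \cdot 900 - - \frac{10}{11} = 1800 + \frac{10}{11} = \frac{19810}{11}$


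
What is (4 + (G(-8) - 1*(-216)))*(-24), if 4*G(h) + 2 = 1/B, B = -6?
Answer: -5267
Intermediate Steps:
G(h) = -13/24 (G(h) = -½ + (¼)/(-6) = -½ + (¼)*(-⅙) = -½ - 1/24 = -13/24)
(4 + (G(-8) - 1*(-216)))*(-24) = (4 + (-13/24 - 1*(-216)))*(-24) = (4 + (-13/24 + 216))*(-24) = (4 + 5171/24)*(-24) = (5267/24)*(-24) = -5267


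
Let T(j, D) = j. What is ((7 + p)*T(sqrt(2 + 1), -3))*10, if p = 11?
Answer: 180*sqrt(3) ≈ 311.77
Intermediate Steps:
((7 + p)*T(sqrt(2 + 1), -3))*10 = ((7 + 11)*sqrt(2 + 1))*10 = (18*sqrt(3))*10 = 180*sqrt(3)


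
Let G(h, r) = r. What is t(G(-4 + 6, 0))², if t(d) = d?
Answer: 0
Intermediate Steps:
t(G(-4 + 6, 0))² = 0² = 0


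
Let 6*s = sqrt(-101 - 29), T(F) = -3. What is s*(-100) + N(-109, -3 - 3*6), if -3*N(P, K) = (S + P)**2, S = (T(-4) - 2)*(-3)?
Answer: -8836/3 - 50*I*sqrt(130)/3 ≈ -2945.3 - 190.03*I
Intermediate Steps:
s = I*sqrt(130)/6 (s = sqrt(-101 - 29)/6 = sqrt(-130)/6 = (I*sqrt(130))/6 = I*sqrt(130)/6 ≈ 1.9003*I)
S = 15 (S = (-3 - 2)*(-3) = -5*(-3) = 15)
N(P, K) = -(15 + P)**2/3
s*(-100) + N(-109, -3 - 3*6) = (I*sqrt(130)/6)*(-100) - (15 - 109)**2/3 = -50*I*sqrt(130)/3 - 1/3*(-94)**2 = -50*I*sqrt(130)/3 - 1/3*8836 = -50*I*sqrt(130)/3 - 8836/3 = -8836/3 - 50*I*sqrt(130)/3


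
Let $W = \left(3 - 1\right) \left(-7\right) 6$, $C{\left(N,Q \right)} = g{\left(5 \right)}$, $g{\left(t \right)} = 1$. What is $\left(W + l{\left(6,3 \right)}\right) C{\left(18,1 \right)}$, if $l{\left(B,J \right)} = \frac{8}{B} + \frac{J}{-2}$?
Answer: $- \frac{505}{6} \approx -84.167$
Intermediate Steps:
$l{\left(B,J \right)} = \frac{8}{B} - \frac{J}{2}$ ($l{\left(B,J \right)} = \frac{8}{B} + J \left(- \frac{1}{2}\right) = \frac{8}{B} - \frac{J}{2}$)
$C{\left(N,Q \right)} = 1$
$W = -84$ ($W = 2 \left(-7\right) 6 = \left(-14\right) 6 = -84$)
$\left(W + l{\left(6,3 \right)}\right) C{\left(18,1 \right)} = \left(-84 + \left(\frac{8}{6} - \frac{3}{2}\right)\right) 1 = \left(-84 + \left(8 \cdot \frac{1}{6} - \frac{3}{2}\right)\right) 1 = \left(-84 + \left(\frac{4}{3} - \frac{3}{2}\right)\right) 1 = \left(-84 - \frac{1}{6}\right) 1 = \left(- \frac{505}{6}\right) 1 = - \frac{505}{6}$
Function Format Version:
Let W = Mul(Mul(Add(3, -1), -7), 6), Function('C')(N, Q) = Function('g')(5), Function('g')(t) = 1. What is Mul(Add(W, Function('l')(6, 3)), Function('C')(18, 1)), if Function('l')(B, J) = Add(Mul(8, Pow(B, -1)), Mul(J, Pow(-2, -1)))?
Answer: Rational(-505, 6) ≈ -84.167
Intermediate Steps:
Function('l')(B, J) = Add(Mul(8, Pow(B, -1)), Mul(Rational(-1, 2), J)) (Function('l')(B, J) = Add(Mul(8, Pow(B, -1)), Mul(J, Rational(-1, 2))) = Add(Mul(8, Pow(B, -1)), Mul(Rational(-1, 2), J)))
Function('C')(N, Q) = 1
W = -84 (W = Mul(Mul(2, -7), 6) = Mul(-14, 6) = -84)
Mul(Add(W, Function('l')(6, 3)), Function('C')(18, 1)) = Mul(Add(-84, Add(Mul(8, Pow(6, -1)), Mul(Rational(-1, 2), 3))), 1) = Mul(Add(-84, Add(Mul(8, Rational(1, 6)), Rational(-3, 2))), 1) = Mul(Add(-84, Add(Rational(4, 3), Rational(-3, 2))), 1) = Mul(Add(-84, Rational(-1, 6)), 1) = Mul(Rational(-505, 6), 1) = Rational(-505, 6)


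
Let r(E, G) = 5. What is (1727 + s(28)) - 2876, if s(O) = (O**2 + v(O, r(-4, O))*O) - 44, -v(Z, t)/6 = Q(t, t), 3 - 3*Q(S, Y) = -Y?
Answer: -857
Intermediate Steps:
Q(S, Y) = 1 + Y/3 (Q(S, Y) = 1 - (-1)*Y/3 = 1 + Y/3)
v(Z, t) = -6 - 2*t (v(Z, t) = -6*(1 + t/3) = -6 - 2*t)
s(O) = -44 + O**2 - 16*O (s(O) = (O**2 + (-6 - 2*5)*O) - 44 = (O**2 + (-6 - 10)*O) - 44 = (O**2 - 16*O) - 44 = -44 + O**2 - 16*O)
(1727 + s(28)) - 2876 = (1727 + (-44 + 28**2 - 16*28)) - 2876 = (1727 + (-44 + 784 - 448)) - 2876 = (1727 + 292) - 2876 = 2019 - 2876 = -857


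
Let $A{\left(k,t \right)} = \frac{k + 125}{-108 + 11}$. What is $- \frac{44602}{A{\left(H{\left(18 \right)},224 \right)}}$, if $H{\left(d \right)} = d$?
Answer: $\frac{4326394}{143} \approx 30255.0$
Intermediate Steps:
$A{\left(k,t \right)} = - \frac{125}{97} - \frac{k}{97}$ ($A{\left(k,t \right)} = \frac{125 + k}{-97} = \left(125 + k\right) \left(- \frac{1}{97}\right) = - \frac{125}{97} - \frac{k}{97}$)
$- \frac{44602}{A{\left(H{\left(18 \right)},224 \right)}} = - \frac{44602}{- \frac{125}{97} - \frac{18}{97}} = - \frac{44602}{- \frac{143}{97}} = \left(-44602\right) \left(- \frac{97}{143}\right) = \frac{4326394}{143}$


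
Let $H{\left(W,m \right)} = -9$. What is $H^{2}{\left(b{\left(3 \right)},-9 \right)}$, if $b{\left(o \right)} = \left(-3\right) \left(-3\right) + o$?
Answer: $81$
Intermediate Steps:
$b{\left(o \right)} = 9 + o$
$H^{2}{\left(b{\left(3 \right)},-9 \right)} = \left(-9\right)^{2} = 81$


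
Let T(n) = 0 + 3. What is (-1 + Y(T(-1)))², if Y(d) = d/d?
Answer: 0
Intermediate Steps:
T(n) = 3
Y(d) = 1
(-1 + Y(T(-1)))² = (-1 + 1)² = 0² = 0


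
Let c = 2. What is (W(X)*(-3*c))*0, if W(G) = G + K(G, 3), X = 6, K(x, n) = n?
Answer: 0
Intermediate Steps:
W(G) = 3 + G (W(G) = G + 3 = 3 + G)
(W(X)*(-3*c))*0 = ((3 + 6)*(-3*2))*0 = (9*(-6))*0 = -54*0 = 0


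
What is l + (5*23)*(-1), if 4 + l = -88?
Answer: -207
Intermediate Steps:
l = -92 (l = -4 - 88 = -92)
l + (5*23)*(-1) = -92 + (5*23)*(-1) = -92 + 115*(-1) = -92 - 115 = -207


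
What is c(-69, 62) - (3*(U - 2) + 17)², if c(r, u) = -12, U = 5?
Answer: -688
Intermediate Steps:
c(-69, 62) - (3*(U - 2) + 17)² = -12 - (3*(5 - 2) + 17)² = -12 - (3*3 + 17)² = -12 - (9 + 17)² = -12 - 1*26² = -12 - 1*676 = -12 - 676 = -688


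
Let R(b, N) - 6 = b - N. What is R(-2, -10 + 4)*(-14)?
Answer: -140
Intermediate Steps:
R(b, N) = 6 + b - N (R(b, N) = 6 + (b - N) = 6 + b - N)
R(-2, -10 + 4)*(-14) = (6 - 2 - (-10 + 4))*(-14) = (6 - 2 - 1*(-6))*(-14) = (6 - 2 + 6)*(-14) = 10*(-14) = -140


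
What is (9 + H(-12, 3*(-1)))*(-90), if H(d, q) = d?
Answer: 270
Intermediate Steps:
(9 + H(-12, 3*(-1)))*(-90) = (9 - 12)*(-90) = -3*(-90) = 270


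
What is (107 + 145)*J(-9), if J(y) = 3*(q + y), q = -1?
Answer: -7560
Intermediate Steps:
J(y) = -3 + 3*y (J(y) = 3*(-1 + y) = -3 + 3*y)
(107 + 145)*J(-9) = (107 + 145)*(-3 + 3*(-9)) = 252*(-3 - 27) = 252*(-30) = -7560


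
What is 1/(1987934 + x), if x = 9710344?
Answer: 1/11698278 ≈ 8.5483e-8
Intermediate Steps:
1/(1987934 + x) = 1/(1987934 + 9710344) = 1/11698278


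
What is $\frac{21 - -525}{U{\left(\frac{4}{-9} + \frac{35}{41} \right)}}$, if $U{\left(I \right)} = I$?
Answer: $\frac{201474}{151} \approx 1334.3$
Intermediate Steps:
$\frac{21 - -525}{U{\left(\frac{4}{-9} + \frac{35}{41} \right)}} = \frac{21 - -525}{\frac{4}{-9} + \frac{35}{41}} = \frac{21 + 525}{4 \left(- \frac{1}{9}\right) + 35 \cdot \frac{1}{41}} = \frac{546}{- \frac{4}{9} + \frac{35}{41}} = \frac{546}{\frac{151}{369}} = 546 \cdot \frac{369}{151} = \frac{201474}{151}$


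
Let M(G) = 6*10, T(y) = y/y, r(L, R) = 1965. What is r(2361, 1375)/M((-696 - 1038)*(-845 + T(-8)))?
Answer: 131/4 ≈ 32.750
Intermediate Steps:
T(y) = 1
M(G) = 60
r(2361, 1375)/M((-696 - 1038)*(-845 + T(-8))) = 1965/60 = 1965*(1/60) = 131/4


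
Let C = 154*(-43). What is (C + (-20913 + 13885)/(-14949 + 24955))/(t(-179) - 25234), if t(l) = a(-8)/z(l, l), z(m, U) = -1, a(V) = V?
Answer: 16566690/63102839 ≈ 0.26253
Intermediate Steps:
C = -6622
t(l) = 8 (t(l) = -8/(-1) = -8*(-1) = 8)
(C + (-20913 + 13885)/(-14949 + 24955))/(t(-179) - 25234) = (-6622 + (-20913 + 13885)/(-14949 + 24955))/(8 - 25234) = (-6622 - 7028/10006)/(-25226) = (-6622 - 7028*1/10006)*(-1/25226) = (-6622 - 3514/5003)*(-1/25226) = -33133380/5003*(-1/25226) = 16566690/63102839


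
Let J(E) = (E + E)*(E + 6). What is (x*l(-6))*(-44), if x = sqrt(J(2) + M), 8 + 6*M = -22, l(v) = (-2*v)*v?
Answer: 9504*sqrt(3) ≈ 16461.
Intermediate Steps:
l(v) = -2*v**2
J(E) = 2*E*(6 + E) (J(E) = (2*E)*(6 + E) = 2*E*(6 + E))
M = -5 (M = -4/3 + (1/6)*(-22) = -4/3 - 11/3 = -5)
x = 3*sqrt(3) (x = sqrt(2*2*(6 + 2) - 5) = sqrt(2*2*8 - 5) = sqrt(32 - 5) = sqrt(27) = 3*sqrt(3) ≈ 5.1962)
(x*l(-6))*(-44) = ((3*sqrt(3))*(-2*(-6)**2))*(-44) = ((3*sqrt(3))*(-2*36))*(-44) = ((3*sqrt(3))*(-72))*(-44) = -216*sqrt(3)*(-44) = 9504*sqrt(3)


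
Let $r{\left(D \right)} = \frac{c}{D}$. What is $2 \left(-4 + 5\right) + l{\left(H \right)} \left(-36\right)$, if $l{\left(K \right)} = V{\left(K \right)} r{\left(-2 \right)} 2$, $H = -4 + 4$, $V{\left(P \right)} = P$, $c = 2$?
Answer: $2$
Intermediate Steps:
$r{\left(D \right)} = \frac{2}{D}$
$H = 0$
$l{\left(K \right)} = - 2 K$ ($l{\left(K \right)} = K \frac{2}{-2} \cdot 2 = K 2 \left(- \frac{1}{2}\right) 2 = K \left(-1\right) 2 = - K 2 = - 2 K$)
$2 \left(-4 + 5\right) + l{\left(H \right)} \left(-36\right) = 2 \left(-4 + 5\right) + \left(-2\right) 0 \left(-36\right) = 2 \cdot 1 + 0 \left(-36\right) = 2 + 0 = 2$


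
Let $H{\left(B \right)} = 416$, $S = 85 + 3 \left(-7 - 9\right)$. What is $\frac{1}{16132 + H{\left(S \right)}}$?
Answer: $\frac{1}{16548} \approx 6.043 \cdot 10^{-5}$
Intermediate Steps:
$S = 37$ ($S = 85 + 3 \left(-16\right) = 85 - 48 = 37$)
$\frac{1}{16132 + H{\left(S \right)}} = \frac{1}{16132 + 416} = \frac{1}{16548}$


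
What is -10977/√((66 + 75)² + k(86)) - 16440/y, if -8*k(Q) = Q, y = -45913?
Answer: 16440/45913 - 21954*√79481/79481 ≈ -77.514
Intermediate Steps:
k(Q) = -Q/8
-10977/√((66 + 75)² + k(86)) - 16440/y = -10977/√((66 + 75)² - ⅛*86) - 16440/(-45913) = -10977/√(141² - 43/4) - 16440*(-1/45913) = -10977/√(19881 - 43/4) + 16440/45913 = -10977*2*√79481/79481 + 16440/45913 = -21954*√79481/79481 + 16440/45913 = 16440/45913 - 21954*√79481/79481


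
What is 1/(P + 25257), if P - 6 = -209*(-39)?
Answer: 1/33414 ≈ 2.9928e-5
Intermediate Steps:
P = 8157 (P = 6 - 209*(-39) = 6 + 8151 = 8157)
1/(P + 25257) = 1/(8157 + 25257) = 1/33414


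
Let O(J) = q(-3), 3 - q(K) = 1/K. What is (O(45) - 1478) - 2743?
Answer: -12653/3 ≈ -4217.7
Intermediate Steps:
q(K) = 3 - 1/K
O(J) = 10/3 (O(J) = 3 - 1/(-3) = 3 - 1*(-⅓) = 3 + ⅓ = 10/3)
(O(45) - 1478) - 2743 = (10/3 - 1478) - 2743 = -4424/3 - 2743 = -12653/3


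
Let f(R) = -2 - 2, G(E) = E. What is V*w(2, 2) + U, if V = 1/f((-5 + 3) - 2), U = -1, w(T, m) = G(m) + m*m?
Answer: -5/2 ≈ -2.5000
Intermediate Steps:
w(T, m) = m + m² (w(T, m) = m + m*m = m + m²)
f(R) = -4
V = -¼ (V = 1/(-4) = -¼ ≈ -0.25000)
V*w(2, 2) + U = -(1 + 2)/2 - 1 = -3/2 - 1 = -5/2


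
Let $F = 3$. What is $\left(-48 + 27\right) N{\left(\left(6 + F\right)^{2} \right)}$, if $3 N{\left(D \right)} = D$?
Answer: $-567$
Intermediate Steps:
$N{\left(D \right)} = \frac{D}{3}$
$\left(-48 + 27\right) N{\left(\left(6 + F\right)^{2} \right)} = \left(-48 + 27\right) \frac{\left(6 + 3\right)^{2}}{3} = - 21 \frac{9^{2}}{3} = - 21 \cdot \frac{1}{3} \cdot 81 = \left(-21\right) 27 = -567$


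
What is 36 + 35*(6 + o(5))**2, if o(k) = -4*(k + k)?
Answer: 40496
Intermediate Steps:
o(k) = -8*k
36 + 35*(6 + o(5))**2 = 36 + 35*(6 - 8*5)**2 = 36 + 35*(6 - 40)**2 = 36 + 35*(-34)**2 = 36 + 35*1156 = 36 + 40460 = 40496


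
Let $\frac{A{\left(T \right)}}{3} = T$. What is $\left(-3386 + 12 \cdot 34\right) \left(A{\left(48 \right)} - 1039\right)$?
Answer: $2665310$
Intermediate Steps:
$A{\left(T \right)} = 3 T$
$\left(-3386 + 12 \cdot 34\right) \left(A{\left(48 \right)} - 1039\right) = \left(-3386 + 12 \cdot 34\right) \left(3 \cdot 48 - 1039\right) = \left(-3386 + 408\right) \left(144 - 1039\right) = \left(-2978\right) \left(-895\right) = 2665310$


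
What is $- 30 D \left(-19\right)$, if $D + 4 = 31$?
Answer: $15390$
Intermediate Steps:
$D = 27$ ($D = -4 + 31 = 27$)
$- 30 D \left(-19\right) = \left(-30\right) 27 \left(-19\right) = \left(-810\right) \left(-19\right) = 15390$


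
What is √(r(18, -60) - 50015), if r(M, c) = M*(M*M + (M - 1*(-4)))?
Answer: I*√43787 ≈ 209.25*I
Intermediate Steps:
r(M, c) = M*(4 + M + M²) (r(M, c) = M*(M² + (M + 4)) = M*(M² + (4 + M)) = M*(4 + M + M²))
√(r(18, -60) - 50015) = √(18*(4 + 18 + 18²) - 50015) = √(18*(4 + 18 + 324) - 50015) = √(18*346 - 50015) = √(6228 - 50015) = √(-43787) = I*√43787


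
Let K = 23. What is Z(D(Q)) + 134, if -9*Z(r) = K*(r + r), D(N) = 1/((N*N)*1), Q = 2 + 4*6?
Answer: 407605/3042 ≈ 133.99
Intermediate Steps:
Q = 26 (Q = 2 + 24 = 26)
D(N) = N⁻² (D(N) = 1/(N²*1) = 1/(N²) = N⁻²)
Z(r) = -46*r/9 (Z(r) = -23*(r + r)/9 = -23*2*r/9 = -46*r/9)
Z(D(Q)) + 134 = -46/9/26² + 134 = -46/9*1/676 + 134 = -23/3042 + 134 = 407605/3042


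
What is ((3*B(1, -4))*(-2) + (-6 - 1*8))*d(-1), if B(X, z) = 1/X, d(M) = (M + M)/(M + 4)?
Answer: 40/3 ≈ 13.333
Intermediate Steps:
d(M) = 2*M/(4 + M) (d(M) = (2*M)/(4 + M) = 2*M/(4 + M))
((3*B(1, -4))*(-2) + (-6 - 1*8))*d(-1) = ((3/1)*(-2) + (-6 - 1*8))*(2*(-1)/(4 - 1)) = ((3*1)*(-2) + (-6 - 8))*(2*(-1)/3) = (3*(-2) - 14)*(2*(-1)*(1/3)) = (-6 - 14)*(-2/3) = -20*(-2/3) = 40/3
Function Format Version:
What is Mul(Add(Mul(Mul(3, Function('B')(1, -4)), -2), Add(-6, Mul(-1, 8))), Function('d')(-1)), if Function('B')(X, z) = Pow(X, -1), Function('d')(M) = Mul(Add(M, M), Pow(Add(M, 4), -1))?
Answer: Rational(40, 3) ≈ 13.333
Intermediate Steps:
Function('d')(M) = Mul(2, M, Pow(Add(4, M), -1)) (Function('d')(M) = Mul(Mul(2, M), Pow(Add(4, M), -1)) = Mul(2, M, Pow(Add(4, M), -1)))
Mul(Add(Mul(Mul(3, Function('B')(1, -4)), -2), Add(-6, Mul(-1, 8))), Function('d')(-1)) = Mul(Add(Mul(Mul(3, Pow(1, -1)), -2), Add(-6, Mul(-1, 8))), Mul(2, -1, Pow(Add(4, -1), -1))) = Mul(Add(Mul(Mul(3, 1), -2), Add(-6, -8)), Mul(2, -1, Pow(3, -1))) = Mul(Add(Mul(3, -2), -14), Mul(2, -1, Rational(1, 3))) = Mul(Add(-6, -14), Rational(-2, 3)) = Mul(-20, Rational(-2, 3)) = Rational(40, 3)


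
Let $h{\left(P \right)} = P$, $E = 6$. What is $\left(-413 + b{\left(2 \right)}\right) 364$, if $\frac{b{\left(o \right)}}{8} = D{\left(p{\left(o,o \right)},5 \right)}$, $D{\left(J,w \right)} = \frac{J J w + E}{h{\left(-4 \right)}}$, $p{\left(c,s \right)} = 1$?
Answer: $-158340$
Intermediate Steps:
$D{\left(J,w \right)} = - \frac{3}{2} - \frac{w J^{2}}{4}$ ($D{\left(J,w \right)} = \frac{J J w + 6}{-4} = \left(J^{2} w + 6\right) \left(- \frac{1}{4}\right) = \left(w J^{2} + 6\right) \left(- \frac{1}{4}\right) = \left(6 + w J^{2}\right) \left(- \frac{1}{4}\right) = - \frac{3}{2} - \frac{w J^{2}}{4}$)
$b{\left(o \right)} = -22$ ($b{\left(o \right)} = 8 \left(- \frac{3}{2} - \frac{5 \cdot 1^{2}}{4}\right) = 8 \left(- \frac{3}{2} - \frac{5}{4} \cdot 1\right) = 8 \left(- \frac{3}{2} - \frac{5}{4}\right) = 8 \left(- \frac{11}{4}\right) = -22$)
$\left(-413 + b{\left(2 \right)}\right) 364 = \left(-413 - 22\right) 364 = \left(-435\right) 364 = -158340$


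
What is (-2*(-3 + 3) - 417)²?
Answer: 173889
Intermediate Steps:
(-2*(-3 + 3) - 417)² = (-2*0 - 417)² = (0 - 417)² = (-417)² = 173889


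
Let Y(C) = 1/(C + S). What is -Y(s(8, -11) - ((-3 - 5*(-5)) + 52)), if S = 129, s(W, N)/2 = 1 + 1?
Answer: -1/59 ≈ -0.016949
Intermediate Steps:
s(W, N) = 4 (s(W, N) = 2*(1 + 1) = 2*2 = 4)
Y(C) = 1/(129 + C) (Y(C) = 1/(C + 129) = 1/(129 + C))
-Y(s(8, -11) - ((-3 - 5*(-5)) + 52)) = -1/(129 + (4 - ((-3 - 5*(-5)) + 52))) = -1/(129 + (4 - ((-3 + 25) + 52))) = -1/(129 + (4 - (22 + 52))) = -1/(129 + (4 - 1*74)) = -1/(129 + (4 - 74)) = -1/(129 - 70) = -1/59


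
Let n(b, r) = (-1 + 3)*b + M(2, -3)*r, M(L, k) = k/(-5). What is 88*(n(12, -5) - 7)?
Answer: 1232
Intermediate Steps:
M(L, k) = -k/5 (M(L, k) = k*(-⅕) = -k/5)
n(b, r) = 2*b + 3*r/5 (n(b, r) = (-1 + 3)*b + (-⅕*(-3))*r = 2*b + 3*r/5)
88*(n(12, -5) - 7) = 88*((2*12 + (⅗)*(-5)) - 7) = 88*((24 - 3) - 7) = 88*(21 - 7) = 88*14 = 1232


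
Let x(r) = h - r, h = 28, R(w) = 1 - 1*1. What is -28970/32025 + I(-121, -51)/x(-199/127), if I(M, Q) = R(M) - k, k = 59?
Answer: -13949827/4810155 ≈ -2.9001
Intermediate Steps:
R(w) = 0 (R(w) = 1 - 1 = 0)
x(r) = 28 - r
I(M, Q) = -59 (I(M, Q) = 0 - 1*59 = 0 - 59 = -59)
-28970/32025 + I(-121, -51)/x(-199/127) = -28970/32025 - 59/(28 - (-199)/127) = -28970*1/32025 - 59/(28 - (-199)/127) = -5794/6405 - 59/(28 - 1*(-199/127)) = -5794/6405 - 59/(28 + 199/127) = -5794/6405 - 59/3755/127 = -5794/6405 - 59*127/3755 = -5794/6405 - 7493/3755 = -13949827/4810155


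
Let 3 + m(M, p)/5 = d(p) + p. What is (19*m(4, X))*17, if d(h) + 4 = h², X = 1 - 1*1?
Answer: -11305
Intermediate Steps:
X = 0 (X = 1 - 1 = 0)
d(h) = -4 + h²
m(M, p) = -35 + 5*p + 5*p² (m(M, p) = -15 + 5*((-4 + p²) + p) = -15 + 5*(-4 + p + p²) = -15 + (-20 + 5*p + 5*p²) = -35 + 5*p + 5*p²)
(19*m(4, X))*17 = (19*(-35 + 5*0 + 5*0²))*17 = (19*(-35 + 0 + 5*0))*17 = (19*(-35 + 0 + 0))*17 = (19*(-35))*17 = -665*17 = -11305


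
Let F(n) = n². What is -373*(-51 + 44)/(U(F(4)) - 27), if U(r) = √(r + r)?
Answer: -70497/697 - 10444*√2/697 ≈ -122.33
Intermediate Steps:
U(r) = √2*√r (U(r) = √(2*r) = √2*√r)
-373*(-51 + 44)/(U(F(4)) - 27) = -373*(-51 + 44)/(√2*√(4²) - 27) = -(-2611)/(√2*√16 - 27) = -(-2611)/(√2*4 - 27) = -(-2611)/(4*√2 - 27) = -(-2611)/(-27 + 4*√2) = 2611/(-27 + 4*√2)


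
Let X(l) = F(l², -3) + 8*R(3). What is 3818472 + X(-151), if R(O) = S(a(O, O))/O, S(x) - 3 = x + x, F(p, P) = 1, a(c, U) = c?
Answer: 3818497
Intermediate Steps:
S(x) = 3 + 2*x (S(x) = 3 + (x + x) = 3 + 2*x)
R(O) = (3 + 2*O)/O
X(l) = 25 (X(l) = 1 + 8*(2 + 3/3) = 1 + 8*(2 + 3*(⅓)) = 1 + 8*(2 + 1) = 1 + 8*3 = 1 + 24 = 25)
3818472 + X(-151) = 3818472 + 25 = 3818497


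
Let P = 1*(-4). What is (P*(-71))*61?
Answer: 17324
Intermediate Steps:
P = -4
(P*(-71))*61 = -4*(-71)*61 = 284*61 = 17324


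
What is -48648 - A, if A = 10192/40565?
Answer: -281916616/5795 ≈ -48648.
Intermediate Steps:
A = 1456/5795 (A = 10192*(1/40565) = 1456/5795 ≈ 0.25125)
-48648 - A = -48648 - 1*1456/5795 = -48648 - 1456/5795 = -281916616/5795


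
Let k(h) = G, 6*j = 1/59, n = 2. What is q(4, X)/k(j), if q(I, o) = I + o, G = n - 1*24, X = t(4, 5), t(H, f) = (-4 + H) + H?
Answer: -4/11 ≈ -0.36364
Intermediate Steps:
j = 1/354 (j = (⅙)/59 = (⅙)*(1/59) = 1/354 ≈ 0.0028249)
t(H, f) = -4 + 2*H
X = 4 (X = -4 + 2*4 = -4 + 8 = 4)
G = -22 (G = 2 - 1*24 = 2 - 24 = -22)
k(h) = -22
q(4, X)/k(j) = (4 + 4)/(-22) = 8*(-1/22) = -4/11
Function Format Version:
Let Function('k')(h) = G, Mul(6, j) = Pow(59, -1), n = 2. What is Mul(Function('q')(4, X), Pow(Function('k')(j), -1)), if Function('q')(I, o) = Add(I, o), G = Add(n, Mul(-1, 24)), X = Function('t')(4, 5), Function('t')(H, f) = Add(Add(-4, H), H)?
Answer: Rational(-4, 11) ≈ -0.36364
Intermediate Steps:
j = Rational(1, 354) (j = Mul(Rational(1, 6), Pow(59, -1)) = Mul(Rational(1, 6), Rational(1, 59)) = Rational(1, 354) ≈ 0.0028249)
Function('t')(H, f) = Add(-4, Mul(2, H))
X = 4 (X = Add(-4, Mul(2, 4)) = Add(-4, 8) = 4)
G = -22 (G = Add(2, Mul(-1, 24)) = Add(2, -24) = -22)
Function('k')(h) = -22
Mul(Function('q')(4, X), Pow(Function('k')(j), -1)) = Mul(Add(4, 4), Pow(-22, -1)) = Mul(8, Rational(-1, 22)) = Rational(-4, 11)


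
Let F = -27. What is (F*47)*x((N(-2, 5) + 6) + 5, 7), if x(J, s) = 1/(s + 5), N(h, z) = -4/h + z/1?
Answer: -423/4 ≈ -105.75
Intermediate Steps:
N(h, z) = z - 4/h (N(h, z) = -4/h + z*1 = -4/h + z = z - 4/h)
x(J, s) = 1/(5 + s)
(F*47)*x((N(-2, 5) + 6) + 5, 7) = (-27*47)/(5 + 7) = -1269/12 = -1269*1/12 = -423/4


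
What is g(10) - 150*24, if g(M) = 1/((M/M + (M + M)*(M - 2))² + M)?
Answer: -93351599/25931 ≈ -3600.0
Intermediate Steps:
g(M) = 1/(M + (1 + 2*M*(-2 + M))²) (g(M) = 1/((1 + (2*M)*(-2 + M))² + M) = 1/((1 + 2*M*(-2 + M))² + M) = 1/(M + (1 + 2*M*(-2 + M))²))
g(10) - 150*24 = 1/(10 + (1 - 4*10 + 2*10²)²) - 150*24 = 1/(10 + (1 - 40 + 2*100)²) - 3600 = 1/(10 + (1 - 40 + 200)²) - 3600 = 1/(10 + 161²) - 3600 = 1/(10 + 25921) - 3600 = 1/25931 - 3600 = -93351599/25931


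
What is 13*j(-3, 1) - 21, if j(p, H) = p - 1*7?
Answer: -151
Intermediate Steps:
j(p, H) = -7 + p (j(p, H) = p - 7 = -7 + p)
13*j(-3, 1) - 21 = 13*(-7 - 3) - 21 = 13*(-10) - 21 = -130 - 21 = -151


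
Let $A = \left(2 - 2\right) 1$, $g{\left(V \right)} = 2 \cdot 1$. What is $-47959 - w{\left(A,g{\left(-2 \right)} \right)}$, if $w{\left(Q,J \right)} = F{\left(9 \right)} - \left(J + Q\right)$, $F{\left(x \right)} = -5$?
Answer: $-47952$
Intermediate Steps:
$g{\left(V \right)} = 2$
$A = 0$ ($A = 0 \cdot 1 = 0$)
$w{\left(Q,J \right)} = -5 - J - Q$ ($w{\left(Q,J \right)} = -5 - \left(J + Q\right) = -5 - J - Q$)
$-47959 - w{\left(A,g{\left(-2 \right)} \right)} = -47959 - \left(-5 - 2 - 0\right) = -47959 - \left(-5 - 2 + 0\right) = -47959 - -7 = -47959 + 7 = -47952$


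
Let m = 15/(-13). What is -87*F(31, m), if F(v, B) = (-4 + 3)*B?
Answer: -1305/13 ≈ -100.38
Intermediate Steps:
m = -15/13 (m = 15*(-1/13) = -15/13 ≈ -1.1538)
F(v, B) = -B
-87*F(31, m) = -(-87)*(-15)/13 = -87*15/13 = -1305/13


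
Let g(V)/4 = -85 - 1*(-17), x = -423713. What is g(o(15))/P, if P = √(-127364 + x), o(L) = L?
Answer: 272*I*√551077/551077 ≈ 0.36641*I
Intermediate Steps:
g(V) = -272 (g(V) = 4*(-85 - 1*(-17)) = 4*(-85 + 17) = 4*(-68) = -272)
P = I*√551077 (P = √(-127364 - 423713) = √(-551077) = I*√551077 ≈ 742.35*I)
g(o(15))/P = -272*(-I*√551077/551077) = -(-272)*I*√551077/551077 = 272*I*√551077/551077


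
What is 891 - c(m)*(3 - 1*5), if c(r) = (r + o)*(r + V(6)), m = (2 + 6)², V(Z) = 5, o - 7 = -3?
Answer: 10275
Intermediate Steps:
o = 4 (o = 7 - 3 = 4)
m = 64 (m = 8² = 64)
c(r) = (4 + r)*(5 + r) (c(r) = (r + 4)*(r + 5) = (4 + r)*(5 + r))
891 - c(m)*(3 - 1*5) = 891 - (20 + 64² + 9*64)*(3 - 1*5) = 891 - (20 + 4096 + 576)*(3 - 5) = 891 - 4692*(-2) = 891 - 1*(-9384) = 891 + 9384 = 10275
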